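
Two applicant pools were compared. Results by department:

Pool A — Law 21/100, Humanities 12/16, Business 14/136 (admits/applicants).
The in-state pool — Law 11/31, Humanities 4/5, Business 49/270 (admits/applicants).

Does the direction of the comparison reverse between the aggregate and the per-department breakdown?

No

Law: Pool A 21/100 = 21.0%, the in-state pool 11/31 = 35.5% → the in-state pool
Humanities: Pool A 12/16 = 75.0%, the in-state pool 4/5 = 80.0% → the in-state pool
Business: Pool A 14/136 = 10.3%, the in-state pool 49/270 = 18.1% → the in-state pool
Overall: Pool A 47/252 = 18.7%, the in-state pool 64/306 = 20.9% → the in-state pool
The in-state pool wins overall and in every department group — no reversal.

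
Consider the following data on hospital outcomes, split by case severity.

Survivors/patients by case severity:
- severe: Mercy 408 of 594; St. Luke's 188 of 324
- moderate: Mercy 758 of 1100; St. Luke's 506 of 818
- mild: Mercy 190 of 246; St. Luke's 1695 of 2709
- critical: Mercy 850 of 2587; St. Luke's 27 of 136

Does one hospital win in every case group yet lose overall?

Yes

Severe: Mercy 408/594 = 68.7%, St. Luke's 188/324 = 58.0% → Mercy
Moderate: Mercy 758/1100 = 68.9%, St. Luke's 506/818 = 61.9% → Mercy
Mild: Mercy 190/246 = 77.2%, St. Luke's 1695/2709 = 62.6% → Mercy
Critical: Mercy 850/2587 = 32.9%, St. Luke's 27/136 = 19.9% → Mercy
Overall: Mercy 2206/4527 = 48.7%, St. Luke's 2416/3987 = 60.6% → St. Luke's
Mercy wins each case group but St. Luke's wins overall — the comparison reverses. Mercy's patients skew toward critical, which has a lower base rate.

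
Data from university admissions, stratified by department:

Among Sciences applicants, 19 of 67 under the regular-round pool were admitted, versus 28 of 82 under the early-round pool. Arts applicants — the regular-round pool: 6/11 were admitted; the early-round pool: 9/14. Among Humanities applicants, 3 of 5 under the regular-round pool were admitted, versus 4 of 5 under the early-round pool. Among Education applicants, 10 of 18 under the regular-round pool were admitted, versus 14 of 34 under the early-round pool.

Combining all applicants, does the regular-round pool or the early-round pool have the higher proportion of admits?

the early-round pool

Sciences: the regular-round pool 19/67 = 28.4%, the early-round pool 28/82 = 34.1% → the early-round pool
Arts: the regular-round pool 6/11 = 54.5%, the early-round pool 9/14 = 64.3% → the early-round pool
Humanities: the regular-round pool 3/5 = 60.0%, the early-round pool 4/5 = 80.0% → the early-round pool
Education: the regular-round pool 10/18 = 55.6%, the early-round pool 14/34 = 41.2% → the regular-round pool
Overall: the regular-round pool 38/101 = 37.6%, the early-round pool 55/135 = 40.7% → the early-round pool
(Neither sweeps every department group, but the early-round pool has the higher pooled rate.)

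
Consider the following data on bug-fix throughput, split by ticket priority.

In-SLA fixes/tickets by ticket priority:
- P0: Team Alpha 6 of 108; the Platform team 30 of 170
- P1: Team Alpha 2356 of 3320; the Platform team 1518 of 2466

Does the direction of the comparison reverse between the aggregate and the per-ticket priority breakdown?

P0: Team Alpha 6/108 = 5.6%, the Platform team 30/170 = 17.6% → the Platform team
P1: Team Alpha 2356/3320 = 71.0%, the Platform team 1518/2466 = 61.6% → Team Alpha
Overall: Team Alpha 2362/3428 = 68.9%, the Platform team 1548/2636 = 58.7% → Team Alpha
Neither sweeps: Team Alpha wins 1 of 2 groups, the Platform team wins 1. Team Alpha wins overall but not every group — no Simpson reversal.

No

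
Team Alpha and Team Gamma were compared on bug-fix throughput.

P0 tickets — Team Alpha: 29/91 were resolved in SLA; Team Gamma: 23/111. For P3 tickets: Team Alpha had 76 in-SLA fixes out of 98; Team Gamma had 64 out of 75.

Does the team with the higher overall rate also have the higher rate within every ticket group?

P0: Team Alpha 29/91 = 31.9%, Team Gamma 23/111 = 20.7% → Team Alpha
P3: Team Alpha 76/98 = 77.6%, Team Gamma 64/75 = 85.3% → Team Gamma
Overall: Team Alpha 105/189 = 55.6%, Team Gamma 87/186 = 46.8% → Team Alpha
Neither sweeps: Team Alpha wins 1 of 2 groups, Team Gamma wins 1. Team Alpha wins overall but not every group — no Simpson reversal.

No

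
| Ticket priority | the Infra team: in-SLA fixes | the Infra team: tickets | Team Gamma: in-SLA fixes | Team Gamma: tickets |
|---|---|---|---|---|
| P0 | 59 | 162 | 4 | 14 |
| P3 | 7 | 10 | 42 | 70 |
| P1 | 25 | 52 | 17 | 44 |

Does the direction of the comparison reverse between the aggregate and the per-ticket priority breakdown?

P0: the Infra team 59/162 = 36.4%, Team Gamma 4/14 = 28.6% → the Infra team
P3: the Infra team 7/10 = 70.0%, Team Gamma 42/70 = 60.0% → the Infra team
P1: the Infra team 25/52 = 48.1%, Team Gamma 17/44 = 38.6% → the Infra team
Overall: the Infra team 91/224 = 40.6%, Team Gamma 63/128 = 49.2% → Team Gamma
The Infra team wins each ticket group but Team Gamma wins overall — the comparison reverses. The Infra team's tickets skew toward P0, which has a lower base rate.

Yes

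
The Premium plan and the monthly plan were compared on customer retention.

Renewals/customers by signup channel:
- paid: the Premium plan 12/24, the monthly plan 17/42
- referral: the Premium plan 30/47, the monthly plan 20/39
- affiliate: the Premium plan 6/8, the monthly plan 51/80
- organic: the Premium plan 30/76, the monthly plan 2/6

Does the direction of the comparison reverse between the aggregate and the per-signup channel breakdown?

Yes

Paid: the Premium plan 12/24 = 50.0%, the monthly plan 17/42 = 40.5% → the Premium plan
Referral: the Premium plan 30/47 = 63.8%, the monthly plan 20/39 = 51.3% → the Premium plan
Affiliate: the Premium plan 6/8 = 75.0%, the monthly plan 51/80 = 63.8% → the Premium plan
Organic: the Premium plan 30/76 = 39.5%, the monthly plan 2/6 = 33.3% → the Premium plan
Overall: the Premium plan 78/155 = 50.3%, the monthly plan 90/167 = 53.9% → the monthly plan
The Premium plan wins each signup group but the monthly plan wins overall — the comparison reverses. The Premium plan's customers skew toward organic, which has a lower base rate.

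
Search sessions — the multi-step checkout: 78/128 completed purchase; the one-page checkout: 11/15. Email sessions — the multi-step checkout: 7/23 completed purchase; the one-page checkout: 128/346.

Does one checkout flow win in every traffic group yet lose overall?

Search: the multi-step checkout 78/128 = 60.9%, the one-page checkout 11/15 = 73.3% → the one-page checkout
Email: the multi-step checkout 7/23 = 30.4%, the one-page checkout 128/346 = 37.0% → the one-page checkout
Overall: the multi-step checkout 85/151 = 56.3%, the one-page checkout 139/361 = 38.5% → the multi-step checkout
The one-page checkout wins each traffic group but the multi-step checkout wins overall — the comparison reverses. The one-page checkout's sessions skew toward email, which has a lower base rate.

Yes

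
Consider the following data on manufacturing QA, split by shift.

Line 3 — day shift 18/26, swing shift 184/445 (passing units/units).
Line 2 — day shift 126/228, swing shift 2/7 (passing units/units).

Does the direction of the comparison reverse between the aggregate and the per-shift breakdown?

Day shift: Line 3 18/26 = 69.2%, Line 2 126/228 = 55.3% → Line 3
Swing shift: Line 3 184/445 = 41.3%, Line 2 2/7 = 28.6% → Line 3
Overall: Line 3 202/471 = 42.9%, Line 2 128/235 = 54.5% → Line 2
Line 3 wins each shift group but Line 2 wins overall — the comparison reverses. Line 3's units skew toward swing shift, which has a lower base rate.

Yes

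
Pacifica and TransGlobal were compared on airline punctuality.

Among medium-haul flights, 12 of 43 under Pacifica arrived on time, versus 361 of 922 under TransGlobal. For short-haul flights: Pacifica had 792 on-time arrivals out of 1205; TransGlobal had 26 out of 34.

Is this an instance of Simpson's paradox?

Medium-haul: Pacifica 12/43 = 27.9%, TransGlobal 361/922 = 39.2% → TransGlobal
Short-haul: Pacifica 792/1205 = 65.7%, TransGlobal 26/34 = 76.5% → TransGlobal
Overall: Pacifica 804/1248 = 64.4%, TransGlobal 387/956 = 40.5% → Pacifica
TransGlobal wins each route group but Pacifica wins overall — the comparison reverses. TransGlobal's flights skew toward medium-haul, which has a lower base rate.

Yes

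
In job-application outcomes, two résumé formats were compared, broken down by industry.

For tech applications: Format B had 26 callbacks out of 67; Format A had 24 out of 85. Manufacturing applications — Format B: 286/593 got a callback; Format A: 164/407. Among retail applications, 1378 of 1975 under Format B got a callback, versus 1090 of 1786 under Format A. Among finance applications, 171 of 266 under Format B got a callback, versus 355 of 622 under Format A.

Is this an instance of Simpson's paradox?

Tech: Format B 26/67 = 38.8%, Format A 24/85 = 28.2% → Format B
Manufacturing: Format B 286/593 = 48.2%, Format A 164/407 = 40.3% → Format B
Retail: Format B 1378/1975 = 69.8%, Format A 1090/1786 = 61.0% → Format B
Finance: Format B 171/266 = 64.3%, Format A 355/622 = 57.1% → Format B
Overall: Format B 1861/2901 = 64.2%, Format A 1633/2900 = 56.3% → Format B
Format B wins overall and in every industry group — no reversal.

No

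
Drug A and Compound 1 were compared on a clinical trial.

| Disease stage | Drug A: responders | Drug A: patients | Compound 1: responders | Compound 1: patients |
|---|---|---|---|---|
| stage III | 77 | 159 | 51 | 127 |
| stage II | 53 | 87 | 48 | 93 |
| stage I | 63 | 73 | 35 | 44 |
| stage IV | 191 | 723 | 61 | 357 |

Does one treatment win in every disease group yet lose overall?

No

Stage III: Drug A 77/159 = 48.4%, Compound 1 51/127 = 40.2% → Drug A
Stage II: Drug A 53/87 = 60.9%, Compound 1 48/93 = 51.6% → Drug A
Stage I: Drug A 63/73 = 86.3%, Compound 1 35/44 = 79.5% → Drug A
Stage IV: Drug A 191/723 = 26.4%, Compound 1 61/357 = 17.1% → Drug A
Overall: Drug A 384/1042 = 36.9%, Compound 1 195/621 = 31.4% → Drug A
Drug A wins overall and in every disease group — no reversal.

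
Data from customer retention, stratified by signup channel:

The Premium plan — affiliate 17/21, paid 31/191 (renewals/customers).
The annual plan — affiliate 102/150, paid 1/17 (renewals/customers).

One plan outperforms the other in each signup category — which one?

the Premium plan

Affiliate: the Premium plan 17/21 = 81.0%, the annual plan 102/150 = 68.0% → the Premium plan
Paid: the Premium plan 31/191 = 16.2%, the annual plan 1/17 = 5.9% → the Premium plan
The Premium plan has the higher rate in both groups.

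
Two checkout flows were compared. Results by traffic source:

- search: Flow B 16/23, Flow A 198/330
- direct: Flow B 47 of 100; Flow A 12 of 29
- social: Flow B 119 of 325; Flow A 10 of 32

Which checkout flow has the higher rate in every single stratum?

Flow B

Search: Flow B 16/23 = 69.6%, Flow A 198/330 = 60.0% → Flow B
Direct: Flow B 47/100 = 47.0%, Flow A 12/29 = 41.4% → Flow B
Social: Flow B 119/325 = 36.6%, Flow A 10/32 = 31.2% → Flow B
Flow B has the higher rate in all 3 groups.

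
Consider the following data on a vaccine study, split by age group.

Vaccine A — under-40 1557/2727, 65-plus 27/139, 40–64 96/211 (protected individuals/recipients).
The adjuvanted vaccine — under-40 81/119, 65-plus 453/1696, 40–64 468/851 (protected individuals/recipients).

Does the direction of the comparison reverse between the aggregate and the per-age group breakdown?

Yes

Under-40: Vaccine A 1557/2727 = 57.1%, the adjuvanted vaccine 81/119 = 68.1% → the adjuvanted vaccine
65-plus: Vaccine A 27/139 = 19.4%, the adjuvanted vaccine 453/1696 = 26.7% → the adjuvanted vaccine
40–64: Vaccine A 96/211 = 45.5%, the adjuvanted vaccine 468/851 = 55.0% → the adjuvanted vaccine
Overall: Vaccine A 1680/3077 = 54.6%, the adjuvanted vaccine 1002/2666 = 37.6% → Vaccine A
The adjuvanted vaccine wins each age group but Vaccine A wins overall — the comparison reverses. The adjuvanted vaccine's recipients skew toward 65-plus, which has a lower base rate.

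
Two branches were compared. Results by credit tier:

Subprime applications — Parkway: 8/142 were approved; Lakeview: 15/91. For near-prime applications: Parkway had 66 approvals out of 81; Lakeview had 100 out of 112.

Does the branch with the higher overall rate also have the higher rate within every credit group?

Yes

Subprime: Parkway 8/142 = 5.6%, Lakeview 15/91 = 16.5% → Lakeview
Near-prime: Parkway 66/81 = 81.5%, Lakeview 100/112 = 89.3% → Lakeview
Overall: Parkway 74/223 = 33.2%, Lakeview 115/203 = 56.7% → Lakeview
Lakeview wins overall and in every credit group — no reversal.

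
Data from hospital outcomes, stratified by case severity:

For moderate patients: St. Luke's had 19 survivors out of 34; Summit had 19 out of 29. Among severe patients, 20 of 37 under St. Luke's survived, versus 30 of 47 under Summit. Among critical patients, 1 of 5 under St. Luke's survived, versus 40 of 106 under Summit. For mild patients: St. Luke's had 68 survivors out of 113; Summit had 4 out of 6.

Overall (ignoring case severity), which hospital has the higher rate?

Moderate: St. Luke's 19/34 = 55.9%, Summit 19/29 = 65.5% → Summit
Severe: St. Luke's 20/37 = 54.1%, Summit 30/47 = 63.8% → Summit
Critical: St. Luke's 1/5 = 20.0%, Summit 40/106 = 37.7% → Summit
Mild: St. Luke's 68/113 = 60.2%, Summit 4/6 = 66.7% → Summit
Overall: St. Luke's 108/189 = 57.1%, Summit 93/188 = 49.5% → St. Luke's
(Summit wins every case group but St. Luke's wins overall — Summit's patients skew toward the low-rate critical group.)

St. Luke's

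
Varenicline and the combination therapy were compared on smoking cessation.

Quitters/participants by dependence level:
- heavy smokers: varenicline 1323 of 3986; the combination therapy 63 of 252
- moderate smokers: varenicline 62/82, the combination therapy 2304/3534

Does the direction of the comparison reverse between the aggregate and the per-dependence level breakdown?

Heavy smokers: varenicline 1323/3986 = 33.2%, the combination therapy 63/252 = 25.0% → varenicline
Moderate smokers: varenicline 62/82 = 75.6%, the combination therapy 2304/3534 = 65.2% → varenicline
Overall: varenicline 1385/4068 = 34.0%, the combination therapy 2367/3786 = 62.5% → the combination therapy
Varenicline wins each dependence group but the combination therapy wins overall — the comparison reverses. Varenicline's participants skew toward heavy smokers, which has a lower base rate.

Yes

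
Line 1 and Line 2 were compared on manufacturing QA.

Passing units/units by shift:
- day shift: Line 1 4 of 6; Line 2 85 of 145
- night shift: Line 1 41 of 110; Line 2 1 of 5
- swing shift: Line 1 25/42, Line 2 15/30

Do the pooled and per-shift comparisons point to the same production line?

No

Day shift: Line 1 4/6 = 66.7%, Line 2 85/145 = 58.6% → Line 1
Night shift: Line 1 41/110 = 37.3%, Line 2 1/5 = 20.0% → Line 1
Swing shift: Line 1 25/42 = 59.5%, Line 2 15/30 = 50.0% → Line 1
Overall: Line 1 70/158 = 44.3%, Line 2 101/180 = 56.1% → Line 2
Line 1 wins each shift group but Line 2 wins overall — the comparison reverses. Line 1's units skew toward night shift, which has a lower base rate.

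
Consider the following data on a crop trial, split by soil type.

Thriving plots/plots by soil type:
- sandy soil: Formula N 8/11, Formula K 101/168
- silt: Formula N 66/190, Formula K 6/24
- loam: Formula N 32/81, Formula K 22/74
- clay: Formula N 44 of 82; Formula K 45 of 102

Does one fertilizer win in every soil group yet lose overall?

Sandy soil: Formula N 8/11 = 72.7%, Formula K 101/168 = 60.1% → Formula N
Silt: Formula N 66/190 = 34.7%, Formula K 6/24 = 25.0% → Formula N
Loam: Formula N 32/81 = 39.5%, Formula K 22/74 = 29.7% → Formula N
Clay: Formula N 44/82 = 53.7%, Formula K 45/102 = 44.1% → Formula N
Overall: Formula N 150/364 = 41.2%, Formula K 174/368 = 47.3% → Formula K
Formula N wins each soil group but Formula K wins overall — the comparison reverses. Formula N's plots skew toward silt, which has a lower base rate.

Yes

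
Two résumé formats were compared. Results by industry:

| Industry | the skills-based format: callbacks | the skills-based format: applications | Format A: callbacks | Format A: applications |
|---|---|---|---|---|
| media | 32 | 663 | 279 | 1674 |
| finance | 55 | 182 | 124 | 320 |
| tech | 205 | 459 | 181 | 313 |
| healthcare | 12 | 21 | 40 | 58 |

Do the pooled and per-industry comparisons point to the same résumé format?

Yes

Media: the skills-based format 32/663 = 4.8%, Format A 279/1674 = 16.7% → Format A
Finance: the skills-based format 55/182 = 30.2%, Format A 124/320 = 38.8% → Format A
Tech: the skills-based format 205/459 = 44.7%, Format A 181/313 = 57.8% → Format A
Healthcare: the skills-based format 12/21 = 57.1%, Format A 40/58 = 69.0% → Format A
Overall: the skills-based format 304/1325 = 22.9%, Format A 624/2365 = 26.4% → Format A
Format A wins overall and in every industry group — no reversal.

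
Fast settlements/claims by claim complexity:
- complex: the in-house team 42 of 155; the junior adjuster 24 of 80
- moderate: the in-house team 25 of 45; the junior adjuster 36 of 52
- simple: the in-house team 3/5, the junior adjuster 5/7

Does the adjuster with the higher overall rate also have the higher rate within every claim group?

Complex: the in-house team 42/155 = 27.1%, the junior adjuster 24/80 = 30.0% → the junior adjuster
Moderate: the in-house team 25/45 = 55.6%, the junior adjuster 36/52 = 69.2% → the junior adjuster
Simple: the in-house team 3/5 = 60.0%, the junior adjuster 5/7 = 71.4% → the junior adjuster
Overall: the in-house team 70/205 = 34.1%, the junior adjuster 65/139 = 46.8% → the junior adjuster
The junior adjuster wins overall and in every claim group — no reversal.

Yes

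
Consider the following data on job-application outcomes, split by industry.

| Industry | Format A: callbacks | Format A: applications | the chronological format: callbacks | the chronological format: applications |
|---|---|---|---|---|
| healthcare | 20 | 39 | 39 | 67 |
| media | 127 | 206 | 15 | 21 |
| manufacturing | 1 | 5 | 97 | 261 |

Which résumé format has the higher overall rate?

Format A

Healthcare: Format A 20/39 = 51.3%, the chronological format 39/67 = 58.2% → the chronological format
Media: Format A 127/206 = 61.7%, the chronological format 15/21 = 71.4% → the chronological format
Manufacturing: Format A 1/5 = 20.0%, the chronological format 97/261 = 37.2% → the chronological format
Overall: Format A 148/250 = 59.2%, the chronological format 151/349 = 43.3% → Format A
(The chronological format wins every industry group but Format A wins overall — the chronological format's applications skew toward the low-rate manufacturing group.)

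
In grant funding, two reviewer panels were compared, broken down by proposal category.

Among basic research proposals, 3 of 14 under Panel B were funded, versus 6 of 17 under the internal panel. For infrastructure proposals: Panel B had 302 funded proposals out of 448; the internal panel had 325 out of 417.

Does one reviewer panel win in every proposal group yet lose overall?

No

Basic research: Panel B 3/14 = 21.4%, the internal panel 6/17 = 35.3% → the internal panel
Infrastructure: Panel B 302/448 = 67.4%, the internal panel 325/417 = 77.9% → the internal panel
Overall: Panel B 305/462 = 66.0%, the internal panel 331/434 = 76.3% → the internal panel
The internal panel wins overall and in every proposal group — no reversal.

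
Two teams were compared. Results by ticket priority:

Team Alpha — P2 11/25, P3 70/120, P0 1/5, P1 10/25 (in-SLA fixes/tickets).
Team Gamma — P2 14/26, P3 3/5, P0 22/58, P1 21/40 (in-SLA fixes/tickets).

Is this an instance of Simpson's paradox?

P2: Team Alpha 11/25 = 44.0%, Team Gamma 14/26 = 53.8% → Team Gamma
P3: Team Alpha 70/120 = 58.3%, Team Gamma 3/5 = 60.0% → Team Gamma
P0: Team Alpha 1/5 = 20.0%, Team Gamma 22/58 = 37.9% → Team Gamma
P1: Team Alpha 10/25 = 40.0%, Team Gamma 21/40 = 52.5% → Team Gamma
Overall: Team Alpha 92/175 = 52.6%, Team Gamma 60/129 = 46.5% → Team Alpha
Team Gamma wins each ticket group but Team Alpha wins overall — the comparison reverses. Team Gamma's tickets skew toward P0, which has a lower base rate.

Yes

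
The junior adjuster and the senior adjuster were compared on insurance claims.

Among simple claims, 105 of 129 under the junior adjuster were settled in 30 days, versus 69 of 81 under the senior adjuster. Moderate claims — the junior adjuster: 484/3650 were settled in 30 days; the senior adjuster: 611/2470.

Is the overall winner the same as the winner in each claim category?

Simple: the junior adjuster 105/129 = 81.4%, the senior adjuster 69/81 = 85.2% → the senior adjuster
Moderate: the junior adjuster 484/3650 = 13.3%, the senior adjuster 611/2470 = 24.7% → the senior adjuster
Overall: the junior adjuster 589/3779 = 15.6%, the senior adjuster 680/2551 = 26.7% → the senior adjuster
The senior adjuster wins overall and in every claim group — no reversal.

Yes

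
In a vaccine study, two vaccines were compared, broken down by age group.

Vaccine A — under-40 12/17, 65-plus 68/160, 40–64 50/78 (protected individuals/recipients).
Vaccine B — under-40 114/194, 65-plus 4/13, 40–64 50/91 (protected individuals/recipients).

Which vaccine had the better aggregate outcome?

Under-40: Vaccine A 12/17 = 70.6%, Vaccine B 114/194 = 58.8% → Vaccine A
65-plus: Vaccine A 68/160 = 42.5%, Vaccine B 4/13 = 30.8% → Vaccine A
40–64: Vaccine A 50/78 = 64.1%, Vaccine B 50/91 = 54.9% → Vaccine A
Overall: Vaccine A 130/255 = 51.0%, Vaccine B 168/298 = 56.4% → Vaccine B
(Vaccine A wins every age group but Vaccine B wins overall — Vaccine A's recipients skew toward the low-rate 65-plus group.)

Vaccine B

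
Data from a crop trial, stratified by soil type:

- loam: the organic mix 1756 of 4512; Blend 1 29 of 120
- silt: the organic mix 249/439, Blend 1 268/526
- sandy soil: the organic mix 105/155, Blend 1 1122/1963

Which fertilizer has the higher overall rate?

Blend 1

Loam: the organic mix 1756/4512 = 38.9%, Blend 1 29/120 = 24.2% → the organic mix
Silt: the organic mix 249/439 = 56.7%, Blend 1 268/526 = 51.0% → the organic mix
Sandy soil: the organic mix 105/155 = 67.7%, Blend 1 1122/1963 = 57.2% → the organic mix
Overall: the organic mix 2110/5106 = 41.3%, Blend 1 1419/2609 = 54.4% → Blend 1
(The organic mix wins every soil group but Blend 1 wins overall — the organic mix's plots skew toward the low-rate loam group.)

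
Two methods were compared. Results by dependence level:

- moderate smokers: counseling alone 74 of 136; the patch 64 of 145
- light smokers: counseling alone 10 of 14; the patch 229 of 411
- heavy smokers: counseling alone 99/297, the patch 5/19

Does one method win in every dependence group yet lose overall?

Moderate smokers: counseling alone 74/136 = 54.4%, the patch 64/145 = 44.1% → counseling alone
Light smokers: counseling alone 10/14 = 71.4%, the patch 229/411 = 55.7% → counseling alone
Heavy smokers: counseling alone 99/297 = 33.3%, the patch 5/19 = 26.3% → counseling alone
Overall: counseling alone 183/447 = 40.9%, the patch 298/575 = 51.8% → the patch
Counseling alone wins each dependence group but the patch wins overall — the comparison reverses. Counseling alone's participants skew toward heavy smokers, which has a lower base rate.

Yes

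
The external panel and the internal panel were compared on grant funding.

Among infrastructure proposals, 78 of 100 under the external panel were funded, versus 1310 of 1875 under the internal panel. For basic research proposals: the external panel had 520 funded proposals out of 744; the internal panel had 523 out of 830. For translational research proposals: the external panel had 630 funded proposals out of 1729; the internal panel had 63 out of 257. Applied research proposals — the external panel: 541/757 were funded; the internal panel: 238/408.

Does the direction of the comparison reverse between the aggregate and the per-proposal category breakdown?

Infrastructure: the external panel 78/100 = 78.0%, the internal panel 1310/1875 = 69.9% → the external panel
Basic research: the external panel 520/744 = 69.9%, the internal panel 523/830 = 63.0% → the external panel
Translational research: the external panel 630/1729 = 36.4%, the internal panel 63/257 = 24.5% → the external panel
Applied research: the external panel 541/757 = 71.5%, the internal panel 238/408 = 58.3% → the external panel
Overall: the external panel 1769/3330 = 53.1%, the internal panel 2134/3370 = 63.3% → the internal panel
The external panel wins each proposal group but the internal panel wins overall — the comparison reverses. The external panel's proposals skew toward translational research, which has a lower base rate.

Yes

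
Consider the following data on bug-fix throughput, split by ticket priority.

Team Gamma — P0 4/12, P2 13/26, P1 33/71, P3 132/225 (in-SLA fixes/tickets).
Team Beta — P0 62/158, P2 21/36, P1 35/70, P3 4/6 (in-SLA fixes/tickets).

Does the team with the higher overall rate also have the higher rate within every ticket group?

No

P0: Team Gamma 4/12 = 33.3%, Team Beta 62/158 = 39.2% → Team Beta
P2: Team Gamma 13/26 = 50.0%, Team Beta 21/36 = 58.3% → Team Beta
P1: Team Gamma 33/71 = 46.5%, Team Beta 35/70 = 50.0% → Team Beta
P3: Team Gamma 132/225 = 58.7%, Team Beta 4/6 = 66.7% → Team Beta
Overall: Team Gamma 182/334 = 54.5%, Team Beta 122/270 = 45.2% → Team Gamma
Team Beta wins each ticket group but Team Gamma wins overall — the comparison reverses. Team Beta's tickets skew toward P0, which has a lower base rate.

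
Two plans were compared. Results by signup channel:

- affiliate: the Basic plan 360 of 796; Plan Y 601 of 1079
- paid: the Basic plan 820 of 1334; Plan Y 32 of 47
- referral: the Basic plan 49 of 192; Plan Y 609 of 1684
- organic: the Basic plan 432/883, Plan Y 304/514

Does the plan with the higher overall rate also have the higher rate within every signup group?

Affiliate: the Basic plan 360/796 = 45.2%, Plan Y 601/1079 = 55.7% → Plan Y
Paid: the Basic plan 820/1334 = 61.5%, Plan Y 32/47 = 68.1% → Plan Y
Referral: the Basic plan 49/192 = 25.5%, Plan Y 609/1684 = 36.2% → Plan Y
Organic: the Basic plan 432/883 = 48.9%, Plan Y 304/514 = 59.1% → Plan Y
Overall: the Basic plan 1661/3205 = 51.8%, Plan Y 1546/3324 = 46.5% → the Basic plan
Plan Y wins each signup group but the Basic plan wins overall — the comparison reverses. Plan Y's customers skew toward referral, which has a lower base rate.

No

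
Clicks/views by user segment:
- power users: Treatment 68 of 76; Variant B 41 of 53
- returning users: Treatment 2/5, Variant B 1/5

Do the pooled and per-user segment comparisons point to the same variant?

Power users: Treatment 68/76 = 89.5%, Variant B 41/53 = 77.4% → Treatment
Returning users: Treatment 2/5 = 40.0%, Variant B 1/5 = 20.0% → Treatment
Overall: Treatment 70/81 = 86.4%, Variant B 42/58 = 72.4% → Treatment
Treatment wins overall and in every user group — no reversal.

Yes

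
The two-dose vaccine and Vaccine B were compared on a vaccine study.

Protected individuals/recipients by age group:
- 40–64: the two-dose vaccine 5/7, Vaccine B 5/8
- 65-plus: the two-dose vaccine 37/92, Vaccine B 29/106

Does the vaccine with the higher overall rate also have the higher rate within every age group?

Yes

40–64: the two-dose vaccine 5/7 = 71.4%, Vaccine B 5/8 = 62.5% → the two-dose vaccine
65-plus: the two-dose vaccine 37/92 = 40.2%, Vaccine B 29/106 = 27.4% → the two-dose vaccine
Overall: the two-dose vaccine 42/99 = 42.4%, Vaccine B 34/114 = 29.8% → the two-dose vaccine
The two-dose vaccine wins overall and in every age group — no reversal.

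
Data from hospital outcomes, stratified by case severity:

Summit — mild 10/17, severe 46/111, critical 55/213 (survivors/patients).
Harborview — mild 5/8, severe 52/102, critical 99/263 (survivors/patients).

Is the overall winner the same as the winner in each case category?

Mild: Summit 10/17 = 58.8%, Harborview 5/8 = 62.5% → Harborview
Severe: Summit 46/111 = 41.4%, Harborview 52/102 = 51.0% → Harborview
Critical: Summit 55/213 = 25.8%, Harborview 99/263 = 37.6% → Harborview
Overall: Summit 111/341 = 32.6%, Harborview 156/373 = 41.8% → Harborview
Harborview wins overall and in every case group — no reversal.

Yes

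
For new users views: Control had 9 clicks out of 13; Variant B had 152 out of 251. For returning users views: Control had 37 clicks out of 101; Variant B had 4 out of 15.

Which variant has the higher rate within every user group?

New users: Control 9/13 = 69.2%, Variant B 152/251 = 60.6% → Control
Returning users: Control 37/101 = 36.6%, Variant B 4/15 = 26.7% → Control
Control has the higher rate in both groups.

Control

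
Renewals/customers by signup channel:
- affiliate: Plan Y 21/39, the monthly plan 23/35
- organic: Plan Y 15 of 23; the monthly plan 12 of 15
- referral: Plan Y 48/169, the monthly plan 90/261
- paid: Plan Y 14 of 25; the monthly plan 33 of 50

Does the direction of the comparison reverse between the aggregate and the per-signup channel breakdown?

No

Affiliate: Plan Y 21/39 = 53.8%, the monthly plan 23/35 = 65.7% → the monthly plan
Organic: Plan Y 15/23 = 65.2%, the monthly plan 12/15 = 80.0% → the monthly plan
Referral: Plan Y 48/169 = 28.4%, the monthly plan 90/261 = 34.5% → the monthly plan
Paid: Plan Y 14/25 = 56.0%, the monthly plan 33/50 = 66.0% → the monthly plan
Overall: Plan Y 98/256 = 38.3%, the monthly plan 158/361 = 43.8% → the monthly plan
The monthly plan wins overall and in every signup group — no reversal.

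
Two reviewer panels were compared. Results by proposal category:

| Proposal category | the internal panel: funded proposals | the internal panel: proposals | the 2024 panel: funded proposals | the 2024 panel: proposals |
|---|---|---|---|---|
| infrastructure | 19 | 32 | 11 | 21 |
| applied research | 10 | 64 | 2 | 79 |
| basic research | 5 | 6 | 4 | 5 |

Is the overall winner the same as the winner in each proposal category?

Infrastructure: the internal panel 19/32 = 59.4%, the 2024 panel 11/21 = 52.4% → the internal panel
Applied research: the internal panel 10/64 = 15.6%, the 2024 panel 2/79 = 2.5% → the internal panel
Basic research: the internal panel 5/6 = 83.3%, the 2024 panel 4/5 = 80.0% → the internal panel
Overall: the internal panel 34/102 = 33.3%, the 2024 panel 17/105 = 16.2% → the internal panel
The internal panel wins overall and in every proposal group — no reversal.

Yes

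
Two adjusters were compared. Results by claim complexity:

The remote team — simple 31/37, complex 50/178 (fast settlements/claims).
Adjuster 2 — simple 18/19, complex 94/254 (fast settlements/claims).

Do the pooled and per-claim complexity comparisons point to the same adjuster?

Yes

Simple: the remote team 31/37 = 83.8%, Adjuster 2 18/19 = 94.7% → Adjuster 2
Complex: the remote team 50/178 = 28.1%, Adjuster 2 94/254 = 37.0% → Adjuster 2
Overall: the remote team 81/215 = 37.7%, Adjuster 2 112/273 = 41.0% → Adjuster 2
Adjuster 2 wins overall and in every claim group — no reversal.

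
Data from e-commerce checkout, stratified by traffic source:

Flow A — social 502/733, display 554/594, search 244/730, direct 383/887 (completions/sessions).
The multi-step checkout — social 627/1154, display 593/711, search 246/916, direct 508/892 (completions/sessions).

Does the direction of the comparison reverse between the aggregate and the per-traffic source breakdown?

Social: Flow A 502/733 = 68.5%, the multi-step checkout 627/1154 = 54.3% → Flow A
Display: Flow A 554/594 = 93.3%, the multi-step checkout 593/711 = 83.4% → Flow A
Search: Flow A 244/730 = 33.4%, the multi-step checkout 246/916 = 26.9% → Flow A
Direct: Flow A 383/887 = 43.2%, the multi-step checkout 508/892 = 57.0% → the multi-step checkout
Overall: Flow A 1683/2944 = 57.2%, the multi-step checkout 1974/3673 = 53.7% → Flow A
Neither sweeps: Flow A wins 3 of 4 groups, the multi-step checkout wins 1. Flow A wins overall but not every group — no Simpson reversal.

No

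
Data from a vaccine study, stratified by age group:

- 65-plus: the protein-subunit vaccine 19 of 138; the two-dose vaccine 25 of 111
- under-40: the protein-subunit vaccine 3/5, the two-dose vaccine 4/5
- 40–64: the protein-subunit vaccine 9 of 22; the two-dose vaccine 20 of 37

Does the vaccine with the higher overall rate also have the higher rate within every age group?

65-plus: the protein-subunit vaccine 19/138 = 13.8%, the two-dose vaccine 25/111 = 22.5% → the two-dose vaccine
Under-40: the protein-subunit vaccine 3/5 = 60.0%, the two-dose vaccine 4/5 = 80.0% → the two-dose vaccine
40–64: the protein-subunit vaccine 9/22 = 40.9%, the two-dose vaccine 20/37 = 54.1% → the two-dose vaccine
Overall: the protein-subunit vaccine 31/165 = 18.8%, the two-dose vaccine 49/153 = 32.0% → the two-dose vaccine
The two-dose vaccine wins overall and in every age group — no reversal.

Yes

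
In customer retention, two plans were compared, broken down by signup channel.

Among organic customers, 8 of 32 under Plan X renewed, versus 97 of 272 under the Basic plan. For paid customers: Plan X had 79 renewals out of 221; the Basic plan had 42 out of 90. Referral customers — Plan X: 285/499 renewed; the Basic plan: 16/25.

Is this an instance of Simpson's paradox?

Yes

Organic: Plan X 8/32 = 25.0%, the Basic plan 97/272 = 35.7% → the Basic plan
Paid: Plan X 79/221 = 35.7%, the Basic plan 42/90 = 46.7% → the Basic plan
Referral: Plan X 285/499 = 57.1%, the Basic plan 16/25 = 64.0% → the Basic plan
Overall: Plan X 372/752 = 49.5%, the Basic plan 155/387 = 40.1% → Plan X
The Basic plan wins each signup group but Plan X wins overall — the comparison reverses. The Basic plan's customers skew toward organic, which has a lower base rate.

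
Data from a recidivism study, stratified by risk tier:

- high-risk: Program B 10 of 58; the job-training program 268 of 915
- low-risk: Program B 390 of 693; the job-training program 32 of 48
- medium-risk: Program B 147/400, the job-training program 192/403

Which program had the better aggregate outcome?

Program B

High-risk: Program B 10/58 = 17.2%, the job-training program 268/915 = 29.3% → the job-training program
Low-risk: Program B 390/693 = 56.3%, the job-training program 32/48 = 66.7% → the job-training program
Medium-risk: Program B 147/400 = 36.8%, the job-training program 192/403 = 47.6% → the job-training program
Overall: Program B 547/1151 = 47.5%, the job-training program 492/1366 = 36.0% → Program B
(The job-training program wins every risk group but Program B wins overall — the job-training program's participants skew toward the low-rate high-risk group.)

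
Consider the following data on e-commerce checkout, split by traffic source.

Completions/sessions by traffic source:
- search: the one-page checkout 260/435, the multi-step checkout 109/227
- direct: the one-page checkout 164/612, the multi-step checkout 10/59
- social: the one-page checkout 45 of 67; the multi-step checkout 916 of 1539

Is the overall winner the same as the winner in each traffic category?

Search: the one-page checkout 260/435 = 59.8%, the multi-step checkout 109/227 = 48.0% → the one-page checkout
Direct: the one-page checkout 164/612 = 26.8%, the multi-step checkout 10/59 = 16.9% → the one-page checkout
Social: the one-page checkout 45/67 = 67.2%, the multi-step checkout 916/1539 = 59.5% → the one-page checkout
Overall: the one-page checkout 469/1114 = 42.1%, the multi-step checkout 1035/1825 = 56.7% → the multi-step checkout
The one-page checkout wins each traffic group but the multi-step checkout wins overall — the comparison reverses. The one-page checkout's sessions skew toward direct, which has a lower base rate.

No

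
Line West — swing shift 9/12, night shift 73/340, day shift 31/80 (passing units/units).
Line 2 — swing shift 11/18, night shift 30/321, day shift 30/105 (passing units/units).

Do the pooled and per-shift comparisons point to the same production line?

Yes

Swing shift: Line West 9/12 = 75.0%, Line 2 11/18 = 61.1% → Line West
Night shift: Line West 73/340 = 21.5%, Line 2 30/321 = 9.3% → Line West
Day shift: Line West 31/80 = 38.8%, Line 2 30/105 = 28.6% → Line West
Overall: Line West 113/432 = 26.2%, Line 2 71/444 = 16.0% → Line West
Line West wins overall and in every shift group — no reversal.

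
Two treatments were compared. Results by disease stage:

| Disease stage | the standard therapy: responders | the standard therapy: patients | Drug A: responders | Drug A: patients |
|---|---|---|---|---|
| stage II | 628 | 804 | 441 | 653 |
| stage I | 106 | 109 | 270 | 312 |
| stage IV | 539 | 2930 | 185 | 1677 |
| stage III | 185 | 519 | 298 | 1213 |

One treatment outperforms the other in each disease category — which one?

Stage II: the standard therapy 628/804 = 78.1%, Drug A 441/653 = 67.5% → the standard therapy
Stage I: the standard therapy 106/109 = 97.2%, Drug A 270/312 = 86.5% → the standard therapy
Stage IV: the standard therapy 539/2930 = 18.4%, Drug A 185/1677 = 11.0% → the standard therapy
Stage III: the standard therapy 185/519 = 35.6%, Drug A 298/1213 = 24.6% → the standard therapy
The standard therapy has the higher rate in all 4 groups.

the standard therapy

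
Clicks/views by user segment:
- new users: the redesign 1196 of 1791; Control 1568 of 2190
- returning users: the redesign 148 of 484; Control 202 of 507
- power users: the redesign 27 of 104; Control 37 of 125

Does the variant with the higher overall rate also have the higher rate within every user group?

New users: the redesign 1196/1791 = 66.8%, Control 1568/2190 = 71.6% → Control
Returning users: the redesign 148/484 = 30.6%, Control 202/507 = 39.8% → Control
Power users: the redesign 27/104 = 26.0%, Control 37/125 = 29.6% → Control
Overall: the redesign 1371/2379 = 57.6%, Control 1807/2822 = 64.0% → Control
Control wins overall and in every user group — no reversal.

Yes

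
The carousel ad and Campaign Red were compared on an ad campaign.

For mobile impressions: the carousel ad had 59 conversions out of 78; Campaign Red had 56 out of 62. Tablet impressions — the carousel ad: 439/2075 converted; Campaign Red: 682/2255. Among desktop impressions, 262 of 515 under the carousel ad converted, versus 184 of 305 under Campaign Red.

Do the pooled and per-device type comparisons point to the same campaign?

Mobile: the carousel ad 59/78 = 75.6%, Campaign Red 56/62 = 90.3% → Campaign Red
Tablet: the carousel ad 439/2075 = 21.2%, Campaign Red 682/2255 = 30.2% → Campaign Red
Desktop: the carousel ad 262/515 = 50.9%, Campaign Red 184/305 = 60.3% → Campaign Red
Overall: the carousel ad 760/2668 = 28.5%, Campaign Red 922/2622 = 35.2% → Campaign Red
Campaign Red wins overall and in every device group — no reversal.

Yes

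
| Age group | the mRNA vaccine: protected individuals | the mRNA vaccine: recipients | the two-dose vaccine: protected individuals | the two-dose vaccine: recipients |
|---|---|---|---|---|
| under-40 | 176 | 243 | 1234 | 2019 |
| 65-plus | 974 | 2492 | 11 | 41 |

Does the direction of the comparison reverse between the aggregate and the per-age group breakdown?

Under-40: the mRNA vaccine 176/243 = 72.4%, the two-dose vaccine 1234/2019 = 61.1% → the mRNA vaccine
65-plus: the mRNA vaccine 974/2492 = 39.1%, the two-dose vaccine 11/41 = 26.8% → the mRNA vaccine
Overall: the mRNA vaccine 1150/2735 = 42.0%, the two-dose vaccine 1245/2060 = 60.4% → the two-dose vaccine
The mRNA vaccine wins each age group but the two-dose vaccine wins overall — the comparison reverses. The mRNA vaccine's recipients skew toward 65-plus, which has a lower base rate.

Yes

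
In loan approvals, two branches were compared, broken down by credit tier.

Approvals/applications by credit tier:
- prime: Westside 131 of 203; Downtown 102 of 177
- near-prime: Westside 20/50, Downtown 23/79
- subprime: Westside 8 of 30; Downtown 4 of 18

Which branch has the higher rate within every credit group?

Westside

Prime: Westside 131/203 = 64.5%, Downtown 102/177 = 57.6% → Westside
Near-prime: Westside 20/50 = 40.0%, Downtown 23/79 = 29.1% → Westside
Subprime: Westside 8/30 = 26.7%, Downtown 4/18 = 22.2% → Westside
Westside has the higher rate in all 3 groups.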